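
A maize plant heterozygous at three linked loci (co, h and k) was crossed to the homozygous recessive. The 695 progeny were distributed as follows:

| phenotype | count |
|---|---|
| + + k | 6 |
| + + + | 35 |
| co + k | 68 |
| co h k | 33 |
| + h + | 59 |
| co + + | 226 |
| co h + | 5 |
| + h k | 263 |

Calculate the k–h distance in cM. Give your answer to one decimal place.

The two most frequent reciprocal classes, + h k and co + +, are the parental types, so the F1 was + h k / co + +.
The two rarest classes, + + k and co h +, are the double crossovers. Comparing them with the parentals, only the h allele has switched, so h is the middle locus and the order is co – h – k.
Crossovers in the h–k interval produce the single-crossover classes + h + and co + k (59 + 68 = 127) plus the double crossovers (11).
RF(h–k) = (127 + 11) / 695 = 138/695 = 0.1986 → 19.9 cM.

19.9 cM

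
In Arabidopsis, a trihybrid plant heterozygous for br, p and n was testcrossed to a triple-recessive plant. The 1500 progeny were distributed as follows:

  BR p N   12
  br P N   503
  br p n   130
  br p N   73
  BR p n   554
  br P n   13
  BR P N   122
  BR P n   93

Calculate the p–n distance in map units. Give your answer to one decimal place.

12.7 map units

The two most frequent reciprocal classes, BR p n and br P N, are the parental types, so the F1 was BR p n / br P N.
The two rarest classes, BR p N and br P n, are the double crossovers. Comparing them with the parentals, only the n allele has switched, so n is the middle locus and the order is br – n – p.
Crossovers in the n–p interval produce the single-crossover classes BR P n and br p N (93 + 73 = 166) plus the double crossovers (25).
RF(n–p) = (166 + 25) / 1500 = 191/1500 = 0.1273 → 12.7 map units.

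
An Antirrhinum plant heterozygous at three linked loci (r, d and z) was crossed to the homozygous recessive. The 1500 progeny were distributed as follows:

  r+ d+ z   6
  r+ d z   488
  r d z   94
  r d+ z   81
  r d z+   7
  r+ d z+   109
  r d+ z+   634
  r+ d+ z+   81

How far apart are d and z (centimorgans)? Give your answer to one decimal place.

The two most frequent reciprocal classes, r d+ z+ and r+ d z, are the parental types, so the F1 was r d+ z+ / r+ d z.
The two rarest classes, r d z+ and r+ d+ z, are the double crossovers. Comparing them with the parentals, only the d allele has switched, so d is the middle locus and the order is z – d – r.
Crossovers in the z–d interval produce the single-crossover classes r d+ z and r+ d z+ (81 + 109 = 190) plus the double crossovers (13).
RF(z–d) = (190 + 13) / 1500 = 203/1500 = 0.1353 → 13.5 centimorgans.

13.5 centimorgans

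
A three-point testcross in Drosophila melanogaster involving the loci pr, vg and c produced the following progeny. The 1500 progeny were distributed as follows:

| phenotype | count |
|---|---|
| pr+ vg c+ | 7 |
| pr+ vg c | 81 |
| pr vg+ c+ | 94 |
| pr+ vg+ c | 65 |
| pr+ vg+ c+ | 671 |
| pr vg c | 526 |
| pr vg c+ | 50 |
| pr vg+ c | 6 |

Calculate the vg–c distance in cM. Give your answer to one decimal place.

The two most frequent reciprocal classes, pr vg c and pr+ vg+ c+, are the parental types, so the F1 was pr vg c / pr+ vg+ c+.
The two rarest classes, pr vg+ c and pr+ vg c+, are the double crossovers. Comparing them with the parentals, only the vg allele has switched, so vg is the middle locus and the order is pr – vg – c.
Crossovers in the vg–c interval produce the single-crossover classes pr vg c+ and pr+ vg+ c (50 + 65 = 115) plus the double crossovers (13).
RF(vg–c) = (115 + 13) / 1500 = 128/1500 = 0.0853 → 8.5 cM.

8.5 cM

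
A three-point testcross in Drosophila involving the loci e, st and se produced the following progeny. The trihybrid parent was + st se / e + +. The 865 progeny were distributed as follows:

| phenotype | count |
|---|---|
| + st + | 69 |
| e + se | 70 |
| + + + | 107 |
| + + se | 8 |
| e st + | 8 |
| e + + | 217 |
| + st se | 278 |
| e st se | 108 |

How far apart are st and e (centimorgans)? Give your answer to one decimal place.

The two rarest classes, + + se and e st +, are the double crossovers. Comparing them with the parentals, only the st allele has switched, so st is the middle locus and the order is e – st – se.
Crossovers in the e–st interval produce the single-crossover classes e st se and + + + (108 + 107 = 215) plus the double crossovers (16).
RF(e–st) = (215 + 16) / 865 = 231/865 = 0.2671 → 26.7 centimorgans.

26.7 centimorgans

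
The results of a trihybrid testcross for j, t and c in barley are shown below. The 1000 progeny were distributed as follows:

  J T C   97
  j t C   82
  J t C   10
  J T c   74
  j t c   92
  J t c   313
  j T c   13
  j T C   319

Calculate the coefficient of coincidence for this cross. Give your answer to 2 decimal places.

0.61

The two most frequent reciprocal classes, j T C and J t c, are the parental types, so the F1 was j T C / J t c.
The two rarest classes, j T c and J t C, are the double crossovers. Comparing them with the parentals, only the c allele has switched, so c is the middle locus and the order is t – c – j.
t–c: (156 + 23)/1000 = 0.1790; c–j: (189 + 23)/1000 = 0.2120.
Expected DCO frequency = 0.1790 × 0.2120 ≈ 0.03795; observed = 23/1000 ≈ 0.02300.
Coefficient of coincidence = 0.02300/0.03795 ≈ 0.61.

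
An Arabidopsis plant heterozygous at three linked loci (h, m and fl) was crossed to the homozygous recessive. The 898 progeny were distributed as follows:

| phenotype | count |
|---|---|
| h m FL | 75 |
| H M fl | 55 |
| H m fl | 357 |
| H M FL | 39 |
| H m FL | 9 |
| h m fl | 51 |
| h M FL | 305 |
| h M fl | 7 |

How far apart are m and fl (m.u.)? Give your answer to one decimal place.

The two most frequent reciprocal classes, H m fl and h M FL, are the parental types, so the F1 was H m fl / h M FL.
The two rarest classes, H m FL and h M fl, are the double crossovers. Comparing them with the parentals, only the fl allele has switched, so fl is the middle locus and the order is h – fl – m.
Crossovers in the fl–m interval produce the single-crossover classes H M fl and h m FL (55 + 75 = 130) plus the double crossovers (16).
RF(fl–m) = (130 + 16) / 898 = 146/898 = 0.1626 → 16.3 m.u.

16.3 m.u.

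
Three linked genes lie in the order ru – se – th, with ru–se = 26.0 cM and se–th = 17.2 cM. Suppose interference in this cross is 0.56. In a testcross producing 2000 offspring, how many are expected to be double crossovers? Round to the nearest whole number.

39

Map distances give recombination frequencies of 0.260 and 0.172 for the two intervals.
With interference 0.56 (so coincidence = 0.44), expected double-crossover frequency = 0.260 × 0.172 × 0.44 = 0.01968.
Expected number = 0.01968 × 2000 = 39.35 ≈ 39.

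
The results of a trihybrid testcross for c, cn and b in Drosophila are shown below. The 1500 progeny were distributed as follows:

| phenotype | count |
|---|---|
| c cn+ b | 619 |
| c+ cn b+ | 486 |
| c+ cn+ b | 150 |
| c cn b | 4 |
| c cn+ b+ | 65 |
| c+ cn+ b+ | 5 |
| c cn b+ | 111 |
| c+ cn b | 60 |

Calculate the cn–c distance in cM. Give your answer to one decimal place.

The two most frequent reciprocal classes, c cn+ b and c+ cn b+, are the parental types, so the F1 was c cn+ b / c+ cn b+.
The two rarest classes, c cn b and c+ cn+ b+, are the double crossovers. Comparing them with the parentals, only the cn allele has switched, so cn is the middle locus and the order is b – cn – c.
Crossovers in the cn–c interval produce the single-crossover classes c+ cn+ b and c cn b+ (150 + 111 = 261) plus the double crossovers (9).
RF(cn–c) = (261 + 9) / 1500 = 270/1500 = 0.1800 → 18.0 cM.

18.0 cM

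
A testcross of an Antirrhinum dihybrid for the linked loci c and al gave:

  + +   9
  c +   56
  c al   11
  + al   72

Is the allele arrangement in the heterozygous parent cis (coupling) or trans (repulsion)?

trans

The two most frequent classes are + al (72) and c + (56); these are the parental (non-recombinant) types.
So the F1 carried + al on one chromosome and c + on the other — the recessive alleles are on opposite chromosomes (trans / repulsion).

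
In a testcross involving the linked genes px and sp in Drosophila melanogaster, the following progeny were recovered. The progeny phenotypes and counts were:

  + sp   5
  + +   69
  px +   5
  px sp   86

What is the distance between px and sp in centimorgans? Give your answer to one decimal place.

6.1 centimorgans

The two most frequent classes, + + (69) and px sp (86), are the parental types, so the F1 was + + / px sp.
The recombinant classes are + sp and px +: 5 + 5 = 10.
Recombination frequency = 10/165 = 0.0606 ≈ 6.1%, i.e. 6.1 centimorgans.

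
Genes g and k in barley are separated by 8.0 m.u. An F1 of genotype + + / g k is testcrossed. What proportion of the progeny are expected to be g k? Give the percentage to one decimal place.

46.0%

A map distance of 8.0 m.u. corresponds to a recombination frequency of 0.080.
The F1 is + + / g k, so g k is a parental gamete class with expected frequency (1 − r)/2 = 0.920/2 = 0.4600.
That is 0.4600 = 46.0% of the progeny.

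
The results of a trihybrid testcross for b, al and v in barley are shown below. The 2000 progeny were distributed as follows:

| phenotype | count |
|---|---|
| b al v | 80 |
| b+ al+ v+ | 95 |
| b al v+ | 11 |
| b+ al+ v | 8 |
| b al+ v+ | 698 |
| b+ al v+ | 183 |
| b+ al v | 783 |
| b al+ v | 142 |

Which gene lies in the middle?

al

The two most frequent reciprocal classes, b al+ v+ and b+ al v, are the parental types, so the F1 was b al+ v+ / b+ al v.
The two rarest classes, b al v+ and b+ al+ v, are the double crossovers. Comparing them with the parentals, only the al allele has switched, so al is the middle locus and the order is v – al – b.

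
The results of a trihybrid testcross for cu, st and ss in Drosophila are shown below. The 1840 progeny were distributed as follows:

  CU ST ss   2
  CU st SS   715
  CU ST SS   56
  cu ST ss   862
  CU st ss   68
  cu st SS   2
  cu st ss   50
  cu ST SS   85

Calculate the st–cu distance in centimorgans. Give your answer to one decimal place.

The two most frequent reciprocal classes, CU st SS and cu ST ss, are the parental types, so the F1 was CU st SS / cu ST ss.
The two rarest classes, cu st SS and CU ST ss, are the double crossovers. Comparing them with the parentals, only the cu allele has switched, so cu is the middle locus and the order is ss – cu – st.
Crossovers in the cu–st interval produce the single-crossover classes CU ST SS and cu st ss (56 + 50 = 106) plus the double crossovers (4).
RF(cu–st) = (106 + 4) / 1840 = 110/1840 = 0.0598 → 6.0 centimorgans.

6.0 centimorgans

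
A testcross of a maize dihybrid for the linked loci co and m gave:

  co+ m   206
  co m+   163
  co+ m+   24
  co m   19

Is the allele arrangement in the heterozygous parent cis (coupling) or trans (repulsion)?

The two most frequent classes are co+ m (206) and co m+ (163); these are the parental (non-recombinant) types.
So the F1 carried co+ m on one chromosome and co m+ on the other — the recessive alleles are on opposite chromosomes (trans / repulsion).

trans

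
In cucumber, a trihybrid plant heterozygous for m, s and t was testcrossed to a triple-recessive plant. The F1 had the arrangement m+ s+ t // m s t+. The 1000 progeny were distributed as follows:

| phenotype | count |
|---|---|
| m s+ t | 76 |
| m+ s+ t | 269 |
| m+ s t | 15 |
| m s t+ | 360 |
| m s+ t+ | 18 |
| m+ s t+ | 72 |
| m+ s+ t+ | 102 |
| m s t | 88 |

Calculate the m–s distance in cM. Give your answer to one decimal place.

The two rarest classes, m+ s t and m s+ t+, are the double crossovers. Comparing them with the parentals, only the s allele has switched, so s is the middle locus and the order is m – s – t.
Crossovers in the m–s interval produce the single-crossover classes m s+ t and m+ s t+ (76 + 72 = 148) plus the double crossovers (33).
RF(m–s) = (148 + 33) / 1000 = 181/1000 = 0.1810 → 18.1 cM.

18.1 cM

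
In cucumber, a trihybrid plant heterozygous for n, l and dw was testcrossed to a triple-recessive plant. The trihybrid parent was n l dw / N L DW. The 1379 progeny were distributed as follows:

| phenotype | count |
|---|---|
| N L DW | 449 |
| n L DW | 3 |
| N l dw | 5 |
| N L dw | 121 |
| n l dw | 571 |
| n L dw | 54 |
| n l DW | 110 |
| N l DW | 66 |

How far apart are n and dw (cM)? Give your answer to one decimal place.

17.3 cM

The two rarest classes, N l dw and n L DW, are the double crossovers. Comparing them with the parentals, only the n allele has switched, so n is the middle locus and the order is dw – n – l.
Crossovers in the dw–n interval produce the single-crossover classes n l DW and N L dw (110 + 121 = 231) plus the double crossovers (8).
RF(dw–n) = (231 + 8) / 1379 = 239/1379 = 0.1733 → 17.3 cM.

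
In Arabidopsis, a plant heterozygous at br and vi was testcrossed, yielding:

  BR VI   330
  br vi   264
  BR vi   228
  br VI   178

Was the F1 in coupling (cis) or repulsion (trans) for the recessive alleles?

The two most frequent classes are BR VI (330) and br vi (264); these are the parental (non-recombinant) types.
So the F1 carried BR VI on one chromosome and br vi on the other — the recessive alleles are on the same chromosome (cis / coupling).

cis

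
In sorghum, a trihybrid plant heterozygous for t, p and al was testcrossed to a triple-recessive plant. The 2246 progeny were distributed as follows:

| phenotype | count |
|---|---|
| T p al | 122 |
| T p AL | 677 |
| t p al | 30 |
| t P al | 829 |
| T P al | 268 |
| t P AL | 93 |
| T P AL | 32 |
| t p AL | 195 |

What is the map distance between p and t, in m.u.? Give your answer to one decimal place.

23.4 m.u.

The two most frequent reciprocal classes, T p AL and t P al, are the parental types, so the F1 was T p AL / t P al.
The two rarest classes, T P AL and t p al, are the double crossovers. Comparing them with the parentals, only the p allele has switched, so p is the middle locus and the order is t – p – al.
Crossovers in the t–p interval produce the single-crossover classes t p AL and T P al (195 + 268 = 463) plus the double crossovers (62).
RF(t–p) = (463 + 62) / 2246 = 525/2246 = 0.2337 → 23.4 m.u.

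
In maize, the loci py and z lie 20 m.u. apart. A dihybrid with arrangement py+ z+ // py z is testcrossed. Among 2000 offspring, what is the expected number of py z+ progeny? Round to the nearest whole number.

A map distance of 20 m.u. corresponds to a recombination frequency of 0.200.
The F1 is py+ z+ / py z, so py z+ is a recombinant gamete class with expected frequency r/2 = 0.200/2 = 0.1000.
Expected number = 0.1000 × 2000 = 200.00 ≈ 200.

200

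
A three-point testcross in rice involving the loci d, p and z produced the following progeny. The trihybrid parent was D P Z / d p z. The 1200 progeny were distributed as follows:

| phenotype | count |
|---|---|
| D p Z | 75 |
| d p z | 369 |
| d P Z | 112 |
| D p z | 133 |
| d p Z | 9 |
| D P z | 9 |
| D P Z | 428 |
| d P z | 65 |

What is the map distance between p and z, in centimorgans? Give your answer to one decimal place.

13.2 centimorgans

The two rarest classes, D P z and d p Z, are the double crossovers. Comparing them with the parentals, only the z allele has switched, so z is the middle locus and the order is d – z – p.
Crossovers in the z–p interval produce the single-crossover classes D p Z and d P z (75 + 65 = 140) plus the double crossovers (18).
RF(z–p) = (140 + 18) / 1200 = 158/1200 = 0.1317 → 13.2 centimorgans.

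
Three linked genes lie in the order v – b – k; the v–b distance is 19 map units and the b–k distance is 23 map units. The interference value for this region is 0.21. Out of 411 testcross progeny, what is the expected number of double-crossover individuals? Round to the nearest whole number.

Map distances give recombination frequencies of 0.190 and 0.230 for the two intervals.
With interference 0.21 (so coincidence = 0.79), expected double-crossover frequency = 0.190 × 0.230 × 0.79 = 0.03452.
Expected number = 0.03452 × 411 = 14.19 ≈ 14.

14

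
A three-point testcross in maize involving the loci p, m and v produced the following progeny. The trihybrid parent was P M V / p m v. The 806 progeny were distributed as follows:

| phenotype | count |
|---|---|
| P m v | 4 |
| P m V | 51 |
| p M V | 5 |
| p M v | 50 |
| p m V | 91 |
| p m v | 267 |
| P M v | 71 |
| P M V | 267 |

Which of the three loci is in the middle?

p

The two rarest classes, p M V and P m v, are the double crossovers. Comparing them with the parentals, only the p allele has switched, so p is the middle locus and the order is v – p – m.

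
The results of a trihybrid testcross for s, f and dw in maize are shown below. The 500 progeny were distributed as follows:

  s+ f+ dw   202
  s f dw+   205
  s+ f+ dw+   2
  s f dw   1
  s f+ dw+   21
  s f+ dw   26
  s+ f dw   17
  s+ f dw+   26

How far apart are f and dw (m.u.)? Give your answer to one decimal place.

The two most frequent reciprocal classes, s+ f+ dw and s f dw+, are the parental types, so the F1 was s+ f+ dw / s f dw+.
The two rarest classes, s+ f+ dw+ and s f dw, are the double crossovers. Comparing them with the parentals, only the dw allele has switched, so dw is the middle locus and the order is s – dw – f.
Crossovers in the dw–f interval produce the single-crossover classes s+ f dw and s f+ dw+ (17 + 21 = 38) plus the double crossovers (3).
RF(dw–f) = (38 + 3) / 500 = 41/500 = 0.0820 → 8.2 m.u.

8.2 m.u.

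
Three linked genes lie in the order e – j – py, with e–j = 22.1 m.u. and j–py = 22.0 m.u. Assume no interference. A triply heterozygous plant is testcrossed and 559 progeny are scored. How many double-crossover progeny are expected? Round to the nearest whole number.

Map distances give recombination frequencies of 0.221 and 0.220 for the two intervals.
With no interference, expected double-crossover frequency = 0.221 × 0.220 = 0.04862.
Expected number = 0.04862 × 559 = 27.18 ≈ 27.

27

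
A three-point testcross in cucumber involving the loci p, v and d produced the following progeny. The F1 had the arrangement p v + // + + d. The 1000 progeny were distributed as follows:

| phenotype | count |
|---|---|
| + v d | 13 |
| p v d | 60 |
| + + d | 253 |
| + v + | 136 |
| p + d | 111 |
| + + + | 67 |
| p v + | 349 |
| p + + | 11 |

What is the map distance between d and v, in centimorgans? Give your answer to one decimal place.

The two rarest classes, p + + and + v d, are the double crossovers. Comparing them with the parentals, only the v allele has switched, so v is the middle locus and the order is p – v – d.
Crossovers in the v–d interval produce the single-crossover classes p v d and + + + (60 + 67 = 127) plus the double crossovers (24).
RF(v–d) = (127 + 24) / 1000 = 151/1000 = 0.1510 → 15.1 centimorgans.

15.1 centimorgans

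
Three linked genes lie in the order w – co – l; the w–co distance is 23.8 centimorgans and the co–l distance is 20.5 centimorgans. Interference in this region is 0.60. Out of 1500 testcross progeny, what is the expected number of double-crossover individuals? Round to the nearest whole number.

Map distances give recombination frequencies of 0.238 and 0.205 for the two intervals.
With interference 0.60 (so coincidence = 0.40), expected double-crossover frequency = 0.238 × 0.205 × 0.40 = 0.01952.
Expected number = 0.01952 × 1500 = 29.27 ≈ 29.

29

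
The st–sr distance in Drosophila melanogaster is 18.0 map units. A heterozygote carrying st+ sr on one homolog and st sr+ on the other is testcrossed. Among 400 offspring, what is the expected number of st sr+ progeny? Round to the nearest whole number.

164

A map distance of 18.0 map units corresponds to a recombination frequency of 0.180.
The F1 is st+ sr / st sr+, so st sr+ is a parental gamete class with expected frequency (1 − r)/2 = 0.820/2 = 0.4100.
Expected number = 0.4100 × 400 = 164.00 ≈ 164.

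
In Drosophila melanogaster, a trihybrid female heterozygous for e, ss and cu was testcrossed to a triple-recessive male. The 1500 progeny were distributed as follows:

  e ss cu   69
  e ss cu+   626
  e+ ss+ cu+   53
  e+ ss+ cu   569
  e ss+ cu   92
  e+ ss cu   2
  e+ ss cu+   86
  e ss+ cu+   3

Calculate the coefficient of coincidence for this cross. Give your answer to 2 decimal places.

The two most frequent reciprocal classes, e+ ss+ cu and e ss cu+, are the parental types, so the F1 was e+ ss+ cu / e ss cu+.
The two rarest classes, e+ ss cu and e ss+ cu+, are the double crossovers. Comparing them with the parentals, only the ss allele has switched, so ss is the middle locus and the order is cu – ss – e.
cu–ss: (122 + 5)/1500 = 0.0847; ss–e: (178 + 5)/1500 = 0.1220.
Expected DCO frequency = 0.0847 × 0.1220 ≈ 0.01033; observed = 5/1500 ≈ 0.00333.
Coefficient of coincidence = 0.00333/0.01033 ≈ 0.32.

0.32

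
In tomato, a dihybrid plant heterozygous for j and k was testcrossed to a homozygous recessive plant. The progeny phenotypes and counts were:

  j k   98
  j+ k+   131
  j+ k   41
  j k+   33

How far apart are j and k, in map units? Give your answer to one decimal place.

24.4 map units

The two most frequent classes, j+ k+ (131) and j k (98), are the parental types, so the F1 was j+ k+ / j k.
The recombinant classes are j+ k and j k+: 41 + 33 = 74.
Recombination frequency = 74/303 = 0.2442 ≈ 24.4%, i.e. 24.4 map units.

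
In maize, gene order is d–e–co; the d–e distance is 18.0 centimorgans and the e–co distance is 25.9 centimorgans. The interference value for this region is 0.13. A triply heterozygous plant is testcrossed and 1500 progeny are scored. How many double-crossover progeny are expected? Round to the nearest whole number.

Map distances give recombination frequencies of 0.180 and 0.259 for the two intervals.
With interference 0.13 (so coincidence = 0.87), expected double-crossover frequency = 0.180 × 0.259 × 0.87 = 0.04056.
Expected number = 0.04056 × 1500 = 60.84 ≈ 61.

61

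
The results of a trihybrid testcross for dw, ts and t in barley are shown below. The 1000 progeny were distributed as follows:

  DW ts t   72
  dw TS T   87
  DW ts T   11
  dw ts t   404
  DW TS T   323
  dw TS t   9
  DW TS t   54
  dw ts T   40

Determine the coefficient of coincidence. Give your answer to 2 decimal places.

The two most frequent reciprocal classes, DW TS T and dw ts t, are the parental types, so the F1 was DW TS T / dw ts t.
The two rarest classes, DW ts T and dw TS t, are the double crossovers. Comparing them with the parentals, only the ts allele has switched, so ts is the middle locus and the order is t – ts – dw.
t–ts: (94 + 20)/1000 = 0.1140; ts–dw: (159 + 20)/1000 = 0.1790.
Expected DCO frequency = 0.1140 × 0.1790 ≈ 0.02041; observed = 20/1000 ≈ 0.02000.
Coefficient of coincidence = 0.02000/0.02041 ≈ 0.98.

0.98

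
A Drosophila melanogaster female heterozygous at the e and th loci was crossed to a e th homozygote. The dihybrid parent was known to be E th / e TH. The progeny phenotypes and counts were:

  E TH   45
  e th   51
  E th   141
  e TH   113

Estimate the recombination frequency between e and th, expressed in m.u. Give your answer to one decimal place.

27.4 m.u.

The recombinant classes are E TH and e th: 45 + 51 = 96.
Recombination frequency = 96/350 = 0.2743 ≈ 27.4%, i.e. 27.4 m.u.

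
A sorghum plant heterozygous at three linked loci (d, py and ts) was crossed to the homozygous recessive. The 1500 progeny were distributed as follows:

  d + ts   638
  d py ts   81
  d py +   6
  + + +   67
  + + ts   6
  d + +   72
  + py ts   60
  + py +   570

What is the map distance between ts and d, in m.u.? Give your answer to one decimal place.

9.6 m.u.

The two most frequent reciprocal classes, d + ts and + py +, are the parental types, so the F1 was d + ts / + py +.
The two rarest classes, + + ts and d py +, are the double crossovers. Comparing them with the parentals, only the d allele has switched, so d is the middle locus and the order is py – d – ts.
Crossovers in the d–ts interval produce the single-crossover classes d + + and + py ts (72 + 60 = 132) plus the double crossovers (12).
RF(d–ts) = (132 + 12) / 1500 = 144/1500 = 0.0960 → 9.6 m.u.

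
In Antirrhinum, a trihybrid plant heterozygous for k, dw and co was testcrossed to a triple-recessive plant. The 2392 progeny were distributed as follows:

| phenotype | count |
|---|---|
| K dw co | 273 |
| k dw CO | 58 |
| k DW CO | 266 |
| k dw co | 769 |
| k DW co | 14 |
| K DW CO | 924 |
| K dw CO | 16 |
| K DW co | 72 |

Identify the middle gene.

The two most frequent reciprocal classes, K DW CO and k dw co, are the parental types, so the F1 was K DW CO / k dw co.
The two rarest classes, K dw CO and k DW co, are the double crossovers. Comparing them with the parentals, only the dw allele has switched, so dw is the middle locus and the order is co – dw – k.

dw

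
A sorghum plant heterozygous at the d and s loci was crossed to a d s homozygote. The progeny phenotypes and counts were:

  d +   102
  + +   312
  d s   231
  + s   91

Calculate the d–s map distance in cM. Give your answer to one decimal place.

The two most frequent classes, + + (312) and d s (231), are the parental types, so the F1 was + + / d s.
The recombinant classes are + s and d +: 91 + 102 = 193.
Recombination frequency = 193/736 = 0.2622 ≈ 26.2%, i.e. 26.2 cM.

26.2 cM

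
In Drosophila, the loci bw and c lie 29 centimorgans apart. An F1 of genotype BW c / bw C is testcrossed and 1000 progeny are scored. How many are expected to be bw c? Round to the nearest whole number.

145

A map distance of 29 centimorgans corresponds to a recombination frequency of 0.290.
The F1 is BW c / bw C, so bw c is a recombinant gamete class with expected frequency r/2 = 0.290/2 = 0.1450.
Expected number = 0.1450 × 1000 = 145.00 ≈ 145.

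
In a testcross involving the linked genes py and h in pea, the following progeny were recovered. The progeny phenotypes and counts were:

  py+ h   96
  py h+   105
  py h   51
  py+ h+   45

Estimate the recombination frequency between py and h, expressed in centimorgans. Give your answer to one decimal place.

The two most frequent classes, py+ h (96) and py h+ (105), are the parental types, so the F1 was py+ h / py h+.
The recombinant classes are py+ h+ and py h: 45 + 51 = 96.
Recombination frequency = 96/297 = 0.3232 ≈ 32.3%, i.e. 32.3 centimorgans.

32.3 centimorgans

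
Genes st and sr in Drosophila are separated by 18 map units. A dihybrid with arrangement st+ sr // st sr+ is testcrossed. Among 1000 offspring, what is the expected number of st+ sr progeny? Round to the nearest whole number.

A map distance of 18 map units corresponds to a recombination frequency of 0.180.
The F1 is st+ sr / st sr+, so st+ sr is a parental gamete class with expected frequency (1 − r)/2 = 0.820/2 = 0.4100.
Expected number = 0.4100 × 1000 = 410.00 ≈ 410.

410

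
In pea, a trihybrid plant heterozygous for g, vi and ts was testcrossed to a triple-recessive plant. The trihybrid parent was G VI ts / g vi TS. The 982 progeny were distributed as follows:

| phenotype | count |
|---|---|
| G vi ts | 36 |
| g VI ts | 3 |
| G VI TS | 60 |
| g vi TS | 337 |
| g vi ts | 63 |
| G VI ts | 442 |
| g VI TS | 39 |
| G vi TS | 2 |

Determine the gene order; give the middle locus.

g

The two rarest classes, g VI ts and G vi TS, are the double crossovers. Comparing them with the parentals, only the g allele has switched, so g is the middle locus and the order is ts – g – vi.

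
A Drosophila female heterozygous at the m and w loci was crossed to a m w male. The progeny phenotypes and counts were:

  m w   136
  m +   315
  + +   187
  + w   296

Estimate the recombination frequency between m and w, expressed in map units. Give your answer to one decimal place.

The two most frequent classes, + w (296) and m + (315), are the parental types, so the F1 was + w / m +.
The recombinant classes are + + and m w: 187 + 136 = 323.
Recombination frequency = 323/934 = 0.3458 ≈ 34.6%, i.e. 34.6 map units.

34.6 map units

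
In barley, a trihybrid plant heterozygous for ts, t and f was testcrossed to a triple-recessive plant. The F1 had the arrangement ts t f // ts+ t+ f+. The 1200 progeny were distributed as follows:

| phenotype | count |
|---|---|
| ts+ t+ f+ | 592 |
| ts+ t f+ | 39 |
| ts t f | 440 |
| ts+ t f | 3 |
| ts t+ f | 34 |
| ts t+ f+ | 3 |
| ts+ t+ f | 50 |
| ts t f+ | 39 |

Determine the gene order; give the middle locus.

The two rarest classes, ts+ t f and ts t+ f+, are the double crossovers. Comparing them with the parentals, only the ts allele has switched, so ts is the middle locus and the order is t – ts – f.

ts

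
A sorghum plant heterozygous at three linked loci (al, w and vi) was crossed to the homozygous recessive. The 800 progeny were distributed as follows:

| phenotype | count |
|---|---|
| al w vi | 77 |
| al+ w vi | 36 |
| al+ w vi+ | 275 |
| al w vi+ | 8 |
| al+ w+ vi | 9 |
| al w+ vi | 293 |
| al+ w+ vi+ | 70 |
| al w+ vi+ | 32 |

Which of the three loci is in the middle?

al

The two most frequent reciprocal classes, al+ w vi+ and al w+ vi, are the parental types, so the F1 was al+ w vi+ / al w+ vi.
The two rarest classes, al w vi+ and al+ w+ vi, are the double crossovers. Comparing them with the parentals, only the al allele has switched, so al is the middle locus and the order is w – al – vi.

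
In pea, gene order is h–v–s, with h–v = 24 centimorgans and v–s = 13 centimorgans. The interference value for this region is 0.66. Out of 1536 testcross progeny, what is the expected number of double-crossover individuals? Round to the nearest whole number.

16

Map distances give recombination frequencies of 0.240 and 0.130 for the two intervals.
With interference 0.66 (so coincidence = 0.34), expected double-crossover frequency = 0.240 × 0.130 × 0.34 = 0.01061.
Expected number = 0.01061 × 1536 = 16.29 ≈ 16.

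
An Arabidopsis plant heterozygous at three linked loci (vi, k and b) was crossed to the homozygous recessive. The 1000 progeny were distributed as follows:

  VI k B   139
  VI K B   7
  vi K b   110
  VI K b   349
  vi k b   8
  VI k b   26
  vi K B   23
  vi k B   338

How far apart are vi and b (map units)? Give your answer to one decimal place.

The two most frequent reciprocal classes, vi k B and VI K b, are the parental types, so the F1 was vi k B / VI K b.
The two rarest classes, vi k b and VI K B, are the double crossovers. Comparing them with the parentals, only the b allele has switched, so b is the middle locus and the order is vi – b – k.
Crossovers in the vi–b interval produce the single-crossover classes VI k B and vi K b (139 + 110 = 249) plus the double crossovers (15).
RF(vi–b) = (249 + 15) / 1000 = 264/1000 = 0.2640 → 26.4 map units.

26.4 map units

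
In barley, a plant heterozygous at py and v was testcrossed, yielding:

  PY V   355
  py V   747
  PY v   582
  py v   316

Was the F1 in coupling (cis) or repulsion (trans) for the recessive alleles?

trans

The two most frequent classes are PY v (582) and py V (747); these are the parental (non-recombinant) types.
So the F1 carried PY v on one chromosome and py V on the other — the recessive alleles are on opposite chromosomes (trans / repulsion).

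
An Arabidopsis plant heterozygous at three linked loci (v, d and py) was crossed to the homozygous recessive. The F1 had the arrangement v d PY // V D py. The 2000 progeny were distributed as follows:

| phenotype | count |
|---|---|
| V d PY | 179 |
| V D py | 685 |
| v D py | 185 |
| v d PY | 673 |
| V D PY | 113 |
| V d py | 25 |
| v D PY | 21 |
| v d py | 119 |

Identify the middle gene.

The two rarest classes, v D PY and V d py, are the double crossovers. Comparing them with the parentals, only the d allele has switched, so d is the middle locus and the order is v – d – py.

d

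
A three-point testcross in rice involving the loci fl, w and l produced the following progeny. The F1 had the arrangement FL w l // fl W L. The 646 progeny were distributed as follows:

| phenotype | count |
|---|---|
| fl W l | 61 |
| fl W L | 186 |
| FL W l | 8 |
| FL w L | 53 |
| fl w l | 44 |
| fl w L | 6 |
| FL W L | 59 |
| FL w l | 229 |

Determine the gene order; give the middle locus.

The two rarest classes, FL W l and fl w L, are the double crossovers. Comparing them with the parentals, only the w allele has switched, so w is the middle locus and the order is l – w – fl.

w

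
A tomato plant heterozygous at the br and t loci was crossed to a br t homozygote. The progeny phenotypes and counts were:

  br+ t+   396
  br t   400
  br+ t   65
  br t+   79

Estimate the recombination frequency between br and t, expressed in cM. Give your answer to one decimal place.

The two most frequent classes, br+ t+ (396) and br t (400), are the parental types, so the F1 was br+ t+ / br t.
The recombinant classes are br+ t and br t+: 65 + 79 = 144.
Recombination frequency = 144/940 = 0.1532 ≈ 15.3%, i.e. 15.3 cM.

15.3 cM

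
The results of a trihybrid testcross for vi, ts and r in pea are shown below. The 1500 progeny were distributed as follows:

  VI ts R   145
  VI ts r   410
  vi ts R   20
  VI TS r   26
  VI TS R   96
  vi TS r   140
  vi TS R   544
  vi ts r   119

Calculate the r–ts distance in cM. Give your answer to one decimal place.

The two most frequent reciprocal classes, VI ts r and vi TS R, are the parental types, so the F1 was VI ts r / vi TS R.
The two rarest classes, VI TS r and vi ts R, are the double crossovers. Comparing them with the parentals, only the ts allele has switched, so ts is the middle locus and the order is vi – ts – r.
Crossovers in the ts–r interval produce the single-crossover classes VI ts R and vi TS r (145 + 140 = 285) plus the double crossovers (46).
RF(ts–r) = (285 + 46) / 1500 = 331/1500 = 0.2207 → 22.1 cM.

22.1 cM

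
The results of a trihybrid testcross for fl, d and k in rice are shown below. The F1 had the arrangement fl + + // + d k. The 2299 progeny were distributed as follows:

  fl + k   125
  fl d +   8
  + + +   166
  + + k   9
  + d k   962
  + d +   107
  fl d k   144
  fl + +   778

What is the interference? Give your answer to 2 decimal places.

The two rarest classes, fl d + and + + k, are the double crossovers. Comparing them with the parentals, only the d allele has switched, so d is the middle locus and the order is k – d – fl.
k–d: (232 + 17)/2299 = 0.1083; d–fl: (310 + 17)/2299 = 0.1422.
Expected DCO frequency = 0.1083 × 0.1422 ≈ 0.01540; observed = 17/2299 ≈ 0.00739.
Coefficient of coincidence = 0.00739/0.01540 ≈ 0.48; interference = 1 − 0.48 = 0.52.

0.52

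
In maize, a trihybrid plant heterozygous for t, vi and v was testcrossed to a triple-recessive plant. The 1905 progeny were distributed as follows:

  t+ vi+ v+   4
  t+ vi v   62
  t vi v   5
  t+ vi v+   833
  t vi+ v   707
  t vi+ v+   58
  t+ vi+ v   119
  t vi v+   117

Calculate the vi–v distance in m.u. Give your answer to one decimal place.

6.8 m.u.

The two most frequent reciprocal classes, t+ vi v+ and t vi+ v, are the parental types, so the F1 was t+ vi v+ / t vi+ v.
The two rarest classes, t+ vi+ v+ and t vi v, are the double crossovers. Comparing them with the parentals, only the vi allele has switched, so vi is the middle locus and the order is t – vi – v.
Crossovers in the vi–v interval produce the single-crossover classes t+ vi v and t vi+ v+ (62 + 58 = 120) plus the double crossovers (9).
RF(vi–v) = (120 + 9) / 1905 = 129/1905 = 0.0677 → 6.8 m.u.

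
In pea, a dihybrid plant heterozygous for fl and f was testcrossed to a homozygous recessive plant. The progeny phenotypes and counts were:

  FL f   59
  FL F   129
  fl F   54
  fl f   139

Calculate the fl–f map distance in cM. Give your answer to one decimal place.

The two most frequent classes, FL F (129) and fl f (139), are the parental types, so the F1 was FL F / fl f.
The recombinant classes are FL f and fl F: 59 + 54 = 113.
Recombination frequency = 113/381 = 0.2966 ≈ 29.7%, i.e. 29.7 cM.

29.7 cM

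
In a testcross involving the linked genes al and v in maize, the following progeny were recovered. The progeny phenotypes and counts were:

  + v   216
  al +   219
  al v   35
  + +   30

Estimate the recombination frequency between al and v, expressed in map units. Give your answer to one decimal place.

The two most frequent classes, + v (216) and al + (219), are the parental types, so the F1 was + v / al +.
The recombinant classes are + + and al v: 30 + 35 = 65.
Recombination frequency = 65/500 = 0.1300 ≈ 13.0%, i.e. 13.0 map units.

13.0 map units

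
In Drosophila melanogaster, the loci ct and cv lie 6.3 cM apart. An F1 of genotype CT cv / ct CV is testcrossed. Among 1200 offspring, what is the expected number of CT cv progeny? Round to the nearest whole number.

A map distance of 6.3 cM corresponds to a recombination frequency of 0.063.
The F1 is CT cv / ct CV, so CT cv is a parental gamete class with expected frequency (1 − r)/2 = 0.937/2 = 0.4685.
Expected number = 0.4685 × 1200 = 562.20 ≈ 562.

562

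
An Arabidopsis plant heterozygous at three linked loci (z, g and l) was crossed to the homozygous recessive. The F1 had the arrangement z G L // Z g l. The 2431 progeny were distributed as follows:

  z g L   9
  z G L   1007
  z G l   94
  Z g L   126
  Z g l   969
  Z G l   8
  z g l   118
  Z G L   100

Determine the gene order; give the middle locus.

The two rarest classes, z g L and Z G l, are the double crossovers. Comparing them with the parentals, only the g allele has switched, so g is the middle locus and the order is z – g – l.

g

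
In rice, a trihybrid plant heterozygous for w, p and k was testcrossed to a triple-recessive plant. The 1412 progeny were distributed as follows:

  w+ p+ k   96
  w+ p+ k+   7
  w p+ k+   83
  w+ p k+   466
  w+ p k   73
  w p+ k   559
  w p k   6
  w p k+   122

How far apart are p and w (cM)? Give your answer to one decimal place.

The two most frequent reciprocal classes, w p+ k and w+ p k+, are the parental types, so the F1 was w p+ k / w+ p k+.
The two rarest classes, w p k and w+ p+ k+, are the double crossovers. Comparing them with the parentals, only the p allele has switched, so p is the middle locus and the order is k – p – w.
Crossovers in the p–w interval produce the single-crossover classes w+ p+ k and w p k+ (96 + 122 = 218) plus the double crossovers (13).
RF(p–w) = (218 + 13) / 1412 = 231/1412 = 0.1636 → 16.4 cM.

16.4 cM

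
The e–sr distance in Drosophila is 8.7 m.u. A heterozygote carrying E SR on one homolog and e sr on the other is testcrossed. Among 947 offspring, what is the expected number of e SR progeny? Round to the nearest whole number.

A map distance of 8.7 m.u. corresponds to a recombination frequency of 0.087.
The F1 is E SR / e sr, so e SR is a recombinant gamete class with expected frequency r/2 = 0.087/2 = 0.0435.
Expected number = 0.0435 × 947 = 41.19 ≈ 41.

41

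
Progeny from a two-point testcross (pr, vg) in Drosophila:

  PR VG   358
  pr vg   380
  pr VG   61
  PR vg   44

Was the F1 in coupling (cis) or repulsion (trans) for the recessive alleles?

The two most frequent classes are PR VG (358) and pr vg (380); these are the parental (non-recombinant) types.
So the F1 carried PR VG on one chromosome and pr vg on the other — the recessive alleles are on the same chromosome (cis / coupling).

cis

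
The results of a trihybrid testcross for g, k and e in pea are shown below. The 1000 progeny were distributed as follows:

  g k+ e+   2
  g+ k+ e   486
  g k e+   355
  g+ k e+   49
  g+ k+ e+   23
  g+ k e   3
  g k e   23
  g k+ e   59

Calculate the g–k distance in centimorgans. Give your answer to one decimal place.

The two most frequent reciprocal classes, g k e+ and g+ k+ e, are the parental types, so the F1 was g k e+ / g+ k+ e.
The two rarest classes, g k+ e+ and g+ k e, are the double crossovers. Comparing them with the parentals, only the k allele has switched, so k is the middle locus and the order is e – k – g.
Crossovers in the k–g interval produce the single-crossover classes g+ k e+ and g k+ e (49 + 59 = 108) plus the double crossovers (5).
RF(k–g) = (108 + 5) / 1000 = 113/1000 = 0.1130 → 11.3 centimorgans.

11.3 centimorgans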